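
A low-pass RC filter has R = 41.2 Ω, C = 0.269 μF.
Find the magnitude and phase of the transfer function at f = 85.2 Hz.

Step 1 — Angular frequency: ω = 2π·85.2 = 535.3 rad/s.
Step 2 — Transfer function: H(jω) = 1/(1 + jωRC).
Step 3 — Denominator: 1 + jωRC = 1 + j·535.3·41.2·2.69e-07 = 1 + j0.005933.
Step 4 — H = 1 - j0.005933.
Step 5 — Magnitude: |H| = 1 (-0.0 dB); phase: φ = -0.3°.

|H| = 1 (-0.0 dB), φ = -0.3°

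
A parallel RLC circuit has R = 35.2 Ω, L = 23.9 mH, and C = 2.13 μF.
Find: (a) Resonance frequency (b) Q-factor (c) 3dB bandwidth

Step 1 — Resonance: ω₀ = 1/√(LC) = 1/√(0.0239·2.13e-06) = 4432 rad/s.
Step 2 — f₀ = ω₀/(2π) = 705.4 Hz.
Step 3 — Parallel Q: Q = R/(ω₀L) = 35.2/(4432·0.0239) = 0.3323.
Step 4 — Bandwidth: Δω = ω₀/Q = 1.334e+04 rad/s; BW = Δω/(2π) = 2123 Hz.

(a) f₀ = 705.4 Hz  (b) Q = 0.3323  (c) BW = 2123 Hz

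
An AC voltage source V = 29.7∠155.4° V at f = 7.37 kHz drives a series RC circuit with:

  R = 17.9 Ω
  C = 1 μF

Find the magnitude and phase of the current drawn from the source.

Step 1 — Angular frequency: ω = 2π·f = 2π·7370 = 4.631e+04 rad/s.
Step 2 — Component impedances:
  R: Z = R = 17.9 Ω
  C: Z = 1/(jωC) = -j/(ω·C) = 0 - j21.59 Ω
Step 3 — Series combination: Z_total = R + C = 17.9 - j21.59 Ω = 28.05∠-50.3° Ω.
Step 4 — Source phasor: V = 29.7∠155.4° V = -27 + j12.36 V.
Step 5 — Ohm's law: I = V / Z_total = (-27 + j12.36) / (17.9 - j21.59) = -0.9538 - j0.4599 A.
Step 6 — Convert to polar: |I| = 1.059 A, ∠I = -154.3°.

I = 1.059∠-154.3° A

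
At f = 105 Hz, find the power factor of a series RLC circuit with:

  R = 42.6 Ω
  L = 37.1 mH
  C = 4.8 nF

Step 1 — Angular frequency: ω = 2π·f = 2π·105 = 659.7 rad/s.
Step 2 — Component impedances:
  R: Z = R = 42.6 Ω
  L: Z = jωL = j·659.7·0.0371 = 0 + j24.48 Ω
  C: Z = 1/(jωC) = -j/(ω·C) = 0 - j3.158e+05 Ω
Step 3 — Series combination: Z_total = R + L + C = 42.6 - j3.158e+05 Ω = 3.158e+05∠-90.0° Ω.
Step 4 — Power factor: PF = cos(φ) = Re(Z)/|Z| = 42.6/3.158e+05 = 0.0001349.
Step 5 — Type: Im(Z) = -3.158e+05 ⇒ leading (phase φ = -90.0°).

PF = 0.0001349 (leading, φ = -90.0°)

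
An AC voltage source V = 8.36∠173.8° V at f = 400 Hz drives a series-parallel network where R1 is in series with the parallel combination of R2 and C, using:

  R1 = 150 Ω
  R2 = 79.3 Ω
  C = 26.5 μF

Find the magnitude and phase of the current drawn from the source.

Step 1 — Angular frequency: ω = 2π·f = 2π·400 = 2513 rad/s.
Step 2 — Component impedances:
  R1: Z = R = 150 Ω
  R2: Z = R = 79.3 Ω
  C: Z = 1/(jωC) = -j/(ω·C) = 0 - j15.01 Ω
Step 3 — Parallel branch: R2 || C = 1/(1/R2 + 1/C) = 2.744 - j14.49 Ω.
Step 4 — Series with R1: Z_total = R1 + (R2 || C) = 152.7 - j14.49 Ω = 153.4∠-5.4° Ω.
Step 5 — Source phasor: V = 8.36∠173.8° V = -8.311 + j0.9029 V.
Step 6 — Ohm's law: I = V / Z_total = (-8.311 + j0.9029) / (152.7 - j14.49) = -0.05448 + j0.0007408 A.
Step 7 — Convert to polar: |I| = 0.05449 A, ∠I = 179.2°.

I = 0.05449∠179.2° A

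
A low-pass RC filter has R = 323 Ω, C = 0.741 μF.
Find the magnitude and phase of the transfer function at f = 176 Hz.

Step 1 — Angular frequency: ω = 2π·176 = 1106 rad/s.
Step 2 — Transfer function: H(jω) = 1/(1 + jωRC).
Step 3 — Denominator: 1 + jωRC = 1 + j·1106·323·7.41e-07 = 1 + j0.2647.
Step 4 — H = 0.9345 - j0.2473.
Step 5 — Magnitude: |H| = 0.9667 (-0.3 dB); phase: φ = -14.8°.

|H| = 0.9667 (-0.3 dB), φ = -14.8°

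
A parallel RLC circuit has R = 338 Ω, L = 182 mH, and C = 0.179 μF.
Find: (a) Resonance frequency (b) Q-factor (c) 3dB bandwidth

Step 1 — Resonance: ω₀ = 1/√(LC) = 1/√(0.182·1.79e-07) = 5540 rad/s.
Step 2 — f₀ = ω₀/(2π) = 881.8 Hz.
Step 3 — Parallel Q: Q = R/(ω₀L) = 338/(5540·0.182) = 0.3352.
Step 4 — Bandwidth: Δω = ω₀/Q = 1.653e+04 rad/s; BW = Δω/(2π) = 2631 Hz.

(a) f₀ = 881.8 Hz  (b) Q = 0.3352  (c) BW = 2631 Hz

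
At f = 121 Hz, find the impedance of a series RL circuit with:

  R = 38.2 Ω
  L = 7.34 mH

Step 1 — Angular frequency: ω = 2π·f = 2π·121 = 760.3 rad/s.
Step 2 — Component impedances:
  R: Z = R = 38.2 Ω
  L: Z = jωL = j·760.3·0.00734 = 0 + j5.58 Ω
Step 3 — Series combination: Z_total = R + L = 38.2 + j5.58 Ω = 38.61∠8.3° Ω.

Z = 38.2 + j5.58 Ω = 38.61∠8.3° Ω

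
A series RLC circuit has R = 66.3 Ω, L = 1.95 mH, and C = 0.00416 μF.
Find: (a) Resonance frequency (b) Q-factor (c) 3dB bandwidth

Step 1 — Resonance: ω₀ = 1/√(LC) = 1/√(0.00195·4.16e-09) = 3.511e+05 rad/s.
Step 2 — f₀ = ω₀/(2π) = 5.588e+04 Hz.
Step 3 — Series Q: Q = ω₀L/R = 3.511e+05·0.00195/66.3 = 10.33.
Step 4 — Bandwidth: Δω = ω₀/Q = 3.4e+04 rad/s; BW = Δω/(2π) = 5411 Hz.

(a) f₀ = 5.588e+04 Hz  (b) Q = 10.33  (c) BW = 5411 Hz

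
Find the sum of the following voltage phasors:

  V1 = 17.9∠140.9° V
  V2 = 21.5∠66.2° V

Step 1 — Convert each phasor to rectangular form:
  V1 = 17.9·(cos(140.9°) + j·sin(140.9°)) = -13.89 + j11.29 V
  V2 = 21.5·(cos(66.2°) + j·sin(66.2°)) = 8.676 + j19.67 V
Step 2 — Sum components: V_total = -5.215 + j30.96 V.
Step 3 — Convert to polar: |V_total| = 31.4 V, ∠V_total = 99.6°.

V_total = 31.4∠99.6° V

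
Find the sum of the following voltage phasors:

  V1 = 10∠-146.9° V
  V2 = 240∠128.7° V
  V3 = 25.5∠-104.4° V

Step 1 — Convert each phasor to rectangular form:
  V1 = 10·(cos(-146.9°) + j·sin(-146.9°)) = -8.377 - j5.461 V
  V2 = 240·(cos(128.7°) + j·sin(128.7°)) = -150.1 + j187.3 V
  V3 = 25.5·(cos(-104.4°) + j·sin(-104.4°)) = -6.342 - j24.7 V
Step 2 — Sum components: V_total = -164.8 + j157.1 V.
Step 3 — Convert to polar: |V_total| = 227.7 V, ∠V_total = 136.4°.

V_total = 227.7∠136.4° V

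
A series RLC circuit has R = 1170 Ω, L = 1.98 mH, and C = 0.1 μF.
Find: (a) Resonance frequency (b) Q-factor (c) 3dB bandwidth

Step 1 — Resonance: ω₀ = 1/√(LC) = 1/√(0.00198·1e-07) = 7.107e+04 rad/s.
Step 2 — f₀ = ω₀/(2π) = 1.131e+04 Hz.
Step 3 — Series Q: Q = ω₀L/R = 7.107e+04·0.00198/1170 = 0.1203.
Step 4 — Bandwidth: Δω = ω₀/Q = 5.909e+05 rad/s; BW = Δω/(2π) = 9.405e+04 Hz.

(a) f₀ = 1.131e+04 Hz  (b) Q = 0.1203  (c) BW = 9.405e+04 Hz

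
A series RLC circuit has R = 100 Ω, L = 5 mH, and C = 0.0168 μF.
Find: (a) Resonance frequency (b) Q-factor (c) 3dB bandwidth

Step 1 — Resonance: ω₀ = 1/√(LC) = 1/√(0.005·1.68e-08) = 1.091e+05 rad/s.
Step 2 — f₀ = ω₀/(2π) = 1.737e+04 Hz.
Step 3 — Series Q: Q = ω₀L/R = 1.091e+05·0.005/100 = 5.455.
Step 4 — Bandwidth: Δω = ω₀/Q = 2e+04 rad/s; BW = Δω/(2π) = 3183 Hz.

(a) f₀ = 1.737e+04 Hz  (b) Q = 5.455  (c) BW = 3183 Hz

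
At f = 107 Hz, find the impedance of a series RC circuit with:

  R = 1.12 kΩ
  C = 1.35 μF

Step 1 — Angular frequency: ω = 2π·f = 2π·107 = 672.3 rad/s.
Step 2 — Component impedances:
  R: Z = R = 1120 Ω
  C: Z = 1/(jωC) = -j/(ω·C) = 0 - j1102 Ω
Step 3 — Series combination: Z_total = R + C = 1120 - j1102 Ω = 1571∠-44.5° Ω.

Z = 1120 - j1102 Ω = 1571∠-44.5° Ω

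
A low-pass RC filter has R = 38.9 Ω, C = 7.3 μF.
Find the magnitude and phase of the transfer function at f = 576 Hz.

Step 1 — Angular frequency: ω = 2π·576 = 3619 rad/s.
Step 2 — Transfer function: H(jω) = 1/(1 + jωRC).
Step 3 — Denominator: 1 + jωRC = 1 + j·3619·38.9·7.3e-06 = 1 + j1.028.
Step 4 — H = 0.4863 - j0.4998.
Step 5 — Magnitude: |H| = 0.6974 (-3.1 dB); phase: φ = -45.8°.

|H| = 0.6974 (-3.1 dB), φ = -45.8°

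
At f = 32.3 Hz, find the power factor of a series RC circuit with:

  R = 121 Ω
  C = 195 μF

Step 1 — Angular frequency: ω = 2π·f = 2π·32.3 = 202.9 rad/s.
Step 2 — Component impedances:
  R: Z = R = 121 Ω
  C: Z = 1/(jωC) = -j/(ω·C) = 0 - j25.27 Ω
Step 3 — Series combination: Z_total = R + C = 121 - j25.27 Ω = 123.6∠-11.8° Ω.
Step 4 — Power factor: PF = cos(φ) = Re(Z)/|Z| = 121/123.61 = 0.9789.
Step 5 — Type: Im(Z) = -25.27 ⇒ leading (phase φ = -11.8°).

PF = 0.9789 (leading, φ = -11.8°)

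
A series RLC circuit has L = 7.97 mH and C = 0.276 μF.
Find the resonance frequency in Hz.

Step 1 — Resonance condition Im(Z)=0 gives ω₀ = 1/√(LC).
Step 2 — ω₀ = 1/√(0.00797·2.76e-07) = 2.132e+04 rad/s.
Step 3 — f₀ = ω₀/(2π) = 3393 Hz.

f₀ = 3393 Hz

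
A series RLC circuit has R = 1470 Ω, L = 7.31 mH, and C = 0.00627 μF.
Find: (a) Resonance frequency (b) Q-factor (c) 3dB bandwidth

Step 1 — Resonance: ω₀ = 1/√(LC) = 1/√(0.00731·6.27e-09) = 1.477e+05 rad/s.
Step 2 — f₀ = ω₀/(2π) = 2.351e+04 Hz.
Step 3 — Series Q: Q = ω₀L/R = 1.477e+05·0.00731/1470 = 0.7345.
Step 4 — Bandwidth: Δω = ω₀/Q = 2.011e+05 rad/s; BW = Δω/(2π) = 3.201e+04 Hz.

(a) f₀ = 2.351e+04 Hz  (b) Q = 0.7345  (c) BW = 3.201e+04 Hz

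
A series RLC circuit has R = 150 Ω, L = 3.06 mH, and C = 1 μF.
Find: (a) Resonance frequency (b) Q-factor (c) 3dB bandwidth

Step 1 — Resonance condition Im(Z)=0 gives ω₀ = 1/√(LC).
Step 2 — ω₀ = 1/√(0.00306·1e-06) = 1.808e+04 rad/s.
Step 3 — f₀ = ω₀/(2π) = 2877 Hz.
Step 4 — Series Q: Q = ω₀L/R = 1.808e+04·0.00306/150 = 0.3688.
Step 5 — 3dB bandwidth: Δω = ω₀/Q = 4.902e+04 rad/s; BW = Δω/(2π) = 7802 Hz.

(a) f₀ = 2877 Hz  (b) Q = 0.3688  (c) BW = 7802 Hz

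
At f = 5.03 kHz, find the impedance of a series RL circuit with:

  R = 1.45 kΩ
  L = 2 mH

Step 1 — Angular frequency: ω = 2π·f = 2π·5030 = 3.16e+04 rad/s.
Step 2 — Component impedances:
  R: Z = R = 1450 Ω
  L: Z = jωL = j·3.16e+04·0.002 = 0 + j63.21 Ω
Step 3 — Series combination: Z_total = R + L = 1450 + j63.21 Ω = 1451∠2.5° Ω.

Z = 1450 + j63.21 Ω = 1451∠2.5° Ω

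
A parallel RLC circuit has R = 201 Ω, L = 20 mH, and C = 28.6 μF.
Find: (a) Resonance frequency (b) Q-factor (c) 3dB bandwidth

Step 1 — Resonance: ω₀ = 1/√(LC) = 1/√(0.02·2.86e-05) = 1322 rad/s.
Step 2 — f₀ = ω₀/(2π) = 210.4 Hz.
Step 3 — Parallel Q: Q = R/(ω₀L) = 201/(1322·0.02) = 7.601.
Step 4 — Bandwidth: Δω = ω₀/Q = 174 rad/s; BW = Δω/(2π) = 27.69 Hz.

(a) f₀ = 210.4 Hz  (b) Q = 7.601  (c) BW = 27.69 Hz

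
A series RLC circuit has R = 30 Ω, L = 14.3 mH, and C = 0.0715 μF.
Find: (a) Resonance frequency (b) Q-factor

Step 1 — Resonance condition Im(Z)=0 gives ω₀ = 1/√(LC).
Step 2 — ω₀ = 1/√(0.0143·7.15e-08) = 3.127e+04 rad/s.
Step 3 — f₀ = ω₀/(2π) = 4977 Hz.
Step 4 — Series Q: Q = ω₀L/R = 3.127e+04·0.0143/30 = 14.91.

(a) f₀ = 4977 Hz  (b) Q = 14.91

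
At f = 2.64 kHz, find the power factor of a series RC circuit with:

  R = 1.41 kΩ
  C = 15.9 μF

Step 1 — Angular frequency: ω = 2π·f = 2π·2640 = 1.659e+04 rad/s.
Step 2 — Component impedances:
  R: Z = R = 1410 Ω
  C: Z = 1/(jωC) = -j/(ω·C) = 0 - j3.792 Ω
Step 3 — Series combination: Z_total = R + C = 1410 - j3.792 Ω = 1410∠-0.2° Ω.
Step 4 — Power factor: PF = cos(φ) = Re(Z)/|Z| = 1410/1410 = 1.
Step 5 — Type: Im(Z) = -3.792 ⇒ leading (phase φ = -0.2°).

PF = 1 (leading, φ = -0.2°)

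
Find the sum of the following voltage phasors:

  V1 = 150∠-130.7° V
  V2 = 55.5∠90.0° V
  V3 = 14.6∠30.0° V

Step 1 — Convert each phasor to rectangular form:
  V1 = 150·(cos(-130.7°) + j·sin(-130.7°)) = -97.81 - j113.7 V
  V2 = 55.5·(cos(90.0°) + j·sin(90.0°)) = 0 + j55.5 V
  V3 = 14.6·(cos(30.0°) + j·sin(30.0°)) = 12.64 + j7.3 V
Step 2 — Sum components: V_total = -85.17 - j50.92 V.
Step 3 — Convert to polar: |V_total| = 99.23 V, ∠V_total = -149.1°.

V_total = 99.23∠-149.1° V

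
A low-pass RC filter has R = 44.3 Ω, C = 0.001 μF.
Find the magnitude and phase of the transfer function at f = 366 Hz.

Step 1 — Angular frequency: ω = 2π·366 = 2300 rad/s.
Step 2 — Transfer function: H(jω) = 1/(1 + jωRC).
Step 3 — Denominator: 1 + jωRC = 1 + j·2300·44.3·1e-09 = 1 + j0.0001019.
Step 4 — H = 1 - j0.0001019.
Step 5 — Magnitude: |H| = 1 (-0.0 dB); phase: φ = -0.0°.

|H| = 1 (-0.0 dB), φ = -0.0°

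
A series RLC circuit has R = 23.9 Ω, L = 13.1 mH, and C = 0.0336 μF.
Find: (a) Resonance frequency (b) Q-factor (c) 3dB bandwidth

Step 1 — Resonance condition Im(Z)=0 gives ω₀ = 1/√(LC).
Step 2 — ω₀ = 1/√(0.0131·3.36e-08) = 4.766e+04 rad/s.
Step 3 — f₀ = ω₀/(2π) = 7586 Hz.
Step 4 — Series Q: Q = ω₀L/R = 4.766e+04·0.0131/23.9 = 26.13.
Step 5 — 3dB bandwidth: Δω = ω₀/Q = 1824 rad/s; BW = Δω/(2π) = 290.4 Hz.

(a) f₀ = 7586 Hz  (b) Q = 26.13  (c) BW = 290.4 Hz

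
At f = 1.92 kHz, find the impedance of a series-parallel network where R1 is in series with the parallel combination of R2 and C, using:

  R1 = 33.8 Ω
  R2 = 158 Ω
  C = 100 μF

Step 1 — Angular frequency: ω = 2π·f = 2π·1920 = 1.206e+04 rad/s.
Step 2 — Component impedances:
  R1: Z = R = 33.8 Ω
  R2: Z = R = 158 Ω
  C: Z = 1/(jωC) = -j/(ω·C) = 0 - j0.8289 Ω
Step 3 — Parallel branch: R2 || C = 1/(1/R2 + 1/C) = 0.004349 - j0.8289 Ω.
Step 4 — Series with R1: Z_total = R1 + (R2 || C) = 33.8 - j0.8289 Ω = 33.81∠-1.4° Ω.

Z = 33.8 - j0.8289 Ω = 33.81∠-1.4° Ω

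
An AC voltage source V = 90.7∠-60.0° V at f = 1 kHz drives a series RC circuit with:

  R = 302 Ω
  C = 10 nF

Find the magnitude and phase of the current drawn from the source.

Step 1 — Angular frequency: ω = 2π·f = 2π·1000 = 6283 rad/s.
Step 2 — Component impedances:
  R: Z = R = 302 Ω
  C: Z = 1/(jωC) = -j/(ω·C) = 0 - j1.592e+04 Ω
Step 3 — Series combination: Z_total = R + C = 302 - j1.592e+04 Ω = 1.592e+04∠-88.9° Ω.
Step 4 — Source phasor: V = 90.7∠-60.0° V = 45.35 - j78.55 V.
Step 5 — Ohm's law: I = V / Z_total = (45.35 - j78.55) / (302 - j1.592e+04) = 0.004988 + j0.002755 A.
Step 6 — Convert to polar: |I| = 0.005698 A, ∠I = 28.9°.

I = 0.005698∠28.9° A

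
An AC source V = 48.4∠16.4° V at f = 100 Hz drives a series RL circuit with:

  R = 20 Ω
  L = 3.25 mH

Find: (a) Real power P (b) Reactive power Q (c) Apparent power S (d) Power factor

Step 1 — Angular frequency: ω = 2π·f = 2π·100 = 628.3 rad/s.
Step 2 — Component impedances:
  R: Z = R = 20 Ω
  L: Z = jωL = j·628.3·0.00325 = 0 + j2.042 Ω
Step 3 — Series combination: Z_total = R + L = 20 + j2.042 Ω = 20.1∠5.8° Ω.
Step 4 — Source phasor: V = 48.4∠16.4° V = 46.43 + j13.67 V.
Step 5 — Current: I = V / Z = 2.367 + j0.4416 A = 2.407∠10.6° A.
Step 6 — Complex power: S = V·I* = 115.9 + j11.84 VA.
Step 7 — Real power: P = Re(S) = 115.9 W.
Step 8 — Reactive power: Q = Im(S) = 11.84 VAR.
Step 9 — Apparent power: |S| = 116.5 VA.
Step 10 — Power factor: PF = P/|S| = 0.9948 (lagging).

(a) P = 115.9 W  (b) Q = 11.84 VAR  (c) S = 116.5 VA  (d) PF = 0.9948 (lagging)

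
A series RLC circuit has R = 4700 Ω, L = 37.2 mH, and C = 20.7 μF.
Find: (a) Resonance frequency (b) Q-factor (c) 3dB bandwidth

Step 1 — Resonance condition Im(Z)=0 gives ω₀ = 1/√(LC).
Step 2 — ω₀ = 1/√(0.0372·2.07e-05) = 1140 rad/s.
Step 3 — f₀ = ω₀/(2π) = 181.4 Hz.
Step 4 — Series Q: Q = ω₀L/R = 1140·0.0372/4700 = 0.00902.
Step 5 — 3dB bandwidth: Δω = ω₀/Q = 1.263e+05 rad/s; BW = Δω/(2π) = 2.011e+04 Hz.

(a) f₀ = 181.4 Hz  (b) Q = 0.00902  (c) BW = 2.011e+04 Hz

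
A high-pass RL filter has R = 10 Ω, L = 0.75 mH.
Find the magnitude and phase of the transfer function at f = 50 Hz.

Step 1 — Angular frequency: ω = 2π·50 = 314.2 rad/s.
Step 2 — Transfer function: H(jω) = jωL/(R + jωL).
Step 3 — Numerator jωL = j·0.2356; denominator R + jωL = 10 + j0.2356.
Step 4 — H = 0.0005549 + j0.02355.
Step 5 — Magnitude: |H| = 0.02356 (-32.6 dB); phase: φ = 88.7°.

|H| = 0.02356 (-32.6 dB), φ = 88.7°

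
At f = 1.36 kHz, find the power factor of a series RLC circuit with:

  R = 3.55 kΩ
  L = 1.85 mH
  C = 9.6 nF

Step 1 — Angular frequency: ω = 2π·f = 2π·1360 = 8545 rad/s.
Step 2 — Component impedances:
  R: Z = R = 3550 Ω
  L: Z = jωL = j·8545·0.00185 = 0 + j15.81 Ω
  C: Z = 1/(jωC) = -j/(ω·C) = 0 - j1.219e+04 Ω
Step 3 — Series combination: Z_total = R + L + C = 3550 - j1.217e+04 Ω = 1.268e+04∠-73.7° Ω.
Step 4 — Power factor: PF = cos(φ) = Re(Z)/|Z| = 3550/12681 = 0.2799.
Step 5 — Type: Im(Z) = -1.217e+04 ⇒ leading (phase φ = -73.7°).

PF = 0.2799 (leading, φ = -73.7°)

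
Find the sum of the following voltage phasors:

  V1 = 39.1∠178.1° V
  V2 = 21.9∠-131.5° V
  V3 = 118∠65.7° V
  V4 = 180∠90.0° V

Step 1 — Convert each phasor to rectangular form:
  V1 = 39.1·(cos(178.1°) + j·sin(178.1°)) = -39.08 + j1.296 V
  V2 = 21.9·(cos(-131.5°) + j·sin(-131.5°)) = -14.51 - j16.4 V
  V3 = 118·(cos(65.7°) + j·sin(65.7°)) = 48.56 + j107.5 V
  V4 = 180·(cos(90.0°) + j·sin(90.0°)) = 0 + j180 V
Step 2 — Sum components: V_total = -5.031 + j272.4 V.
Step 3 — Convert to polar: |V_total| = 272.5 V, ∠V_total = 91.1°.

V_total = 272.5∠91.1° V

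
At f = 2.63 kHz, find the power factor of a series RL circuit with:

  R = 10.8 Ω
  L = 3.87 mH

Step 1 — Angular frequency: ω = 2π·f = 2π·2630 = 1.652e+04 rad/s.
Step 2 — Component impedances:
  R: Z = R = 10.8 Ω
  L: Z = jωL = j·1.652e+04·0.00387 = 0 + j63.95 Ω
Step 3 — Series combination: Z_total = R + L = 10.8 + j63.95 Ω = 64.86∠80.4° Ω.
Step 4 — Power factor: PF = cos(φ) = Re(Z)/|Z| = 10.8/64.86 = 0.1665.
Step 5 — Type: Im(Z) = 63.95 ⇒ lagging (phase φ = 80.4°).

PF = 0.1665 (lagging, φ = 80.4°)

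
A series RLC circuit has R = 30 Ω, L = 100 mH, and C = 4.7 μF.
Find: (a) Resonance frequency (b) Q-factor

Step 1 — Resonance condition Im(Z)=0 gives ω₀ = 1/√(LC).
Step 2 — ω₀ = 1/√(0.1·4.7e-06) = 1459 rad/s.
Step 3 — f₀ = ω₀/(2π) = 232.2 Hz.
Step 4 — Series Q: Q = ω₀L/R = 1459·0.1/30 = 4.862.

(a) f₀ = 232.2 Hz  (b) Q = 4.862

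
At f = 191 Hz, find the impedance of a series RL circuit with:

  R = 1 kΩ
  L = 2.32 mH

Step 1 — Angular frequency: ω = 2π·f = 2π·191 = 1200 rad/s.
Step 2 — Component impedances:
  R: Z = R = 1000 Ω
  L: Z = jωL = j·1200·0.00232 = 0 + j2.784 Ω
Step 3 — Series combination: Z_total = R + L = 1000 + j2.784 Ω = 1000∠0.2° Ω.

Z = 1000 + j2.784 Ω = 1000∠0.2° Ω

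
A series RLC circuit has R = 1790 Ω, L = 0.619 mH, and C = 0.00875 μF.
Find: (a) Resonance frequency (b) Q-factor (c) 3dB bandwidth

Step 1 — Resonance condition Im(Z)=0 gives ω₀ = 1/√(LC).
Step 2 — ω₀ = 1/√(0.000619·8.75e-09) = 4.297e+05 rad/s.
Step 3 — f₀ = ω₀/(2π) = 6.839e+04 Hz.
Step 4 — Series Q: Q = ω₀L/R = 4.297e+05·0.000619/1790 = 0.1486.
Step 5 — 3dB bandwidth: Δω = ω₀/Q = 2.892e+06 rad/s; BW = Δω/(2π) = 4.602e+05 Hz.

(a) f₀ = 6.839e+04 Hz  (b) Q = 0.1486  (c) BW = 4.602e+05 Hz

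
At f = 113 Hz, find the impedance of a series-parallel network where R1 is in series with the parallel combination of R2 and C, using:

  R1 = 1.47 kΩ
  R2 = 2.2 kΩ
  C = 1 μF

Step 1 — Angular frequency: ω = 2π·f = 2π·113 = 710 rad/s.
Step 2 — Component impedances:
  R1: Z = R = 1470 Ω
  R2: Z = R = 2200 Ω
  C: Z = 1/(jωC) = -j/(ω·C) = 0 - j1408 Ω
Step 3 — Parallel branch: R2 || C = 1/(1/R2 + 1/C) = 639.6 - j999 Ω.
Step 4 — Series with R1: Z_total = R1 + (R2 || C) = 2110 - j999 Ω = 2334∠-25.3° Ω.

Z = 2110 - j999 Ω = 2334∠-25.3° Ω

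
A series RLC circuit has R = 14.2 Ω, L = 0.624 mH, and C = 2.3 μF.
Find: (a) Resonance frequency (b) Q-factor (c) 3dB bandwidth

Step 1 — Resonance: ω₀ = 1/√(LC) = 1/√(0.000624·2.3e-06) = 2.64e+04 rad/s.
Step 2 — f₀ = ω₀/(2π) = 4201 Hz.
Step 3 — Series Q: Q = ω₀L/R = 2.64e+04·0.000624/14.2 = 1.16.
Step 4 — Bandwidth: Δω = ω₀/Q = 2.276e+04 rad/s; BW = Δω/(2π) = 3622 Hz.

(a) f₀ = 4201 Hz  (b) Q = 1.16  (c) BW = 3622 Hz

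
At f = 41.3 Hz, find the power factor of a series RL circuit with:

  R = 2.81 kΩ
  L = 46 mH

Step 1 — Angular frequency: ω = 2π·f = 2π·41.3 = 259.5 rad/s.
Step 2 — Component impedances:
  R: Z = R = 2810 Ω
  L: Z = jωL = j·259.5·0.046 = 0 + j11.94 Ω
Step 3 — Series combination: Z_total = R + L = 2810 + j11.94 Ω = 2810∠0.2° Ω.
Step 4 — Power factor: PF = cos(φ) = Re(Z)/|Z| = 2810/2810 = 1.
Step 5 — Type: Im(Z) = 11.94 ⇒ lagging (phase φ = 0.2°).

PF = 1 (lagging, φ = 0.2°)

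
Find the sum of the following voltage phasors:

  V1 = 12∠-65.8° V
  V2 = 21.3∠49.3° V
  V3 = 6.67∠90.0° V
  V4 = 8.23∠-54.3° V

Step 1 — Convert each phasor to rectangular form:
  V1 = 12·(cos(-65.8°) + j·sin(-65.8°)) = 4.919 - j10.95 V
  V2 = 21.3·(cos(49.3°) + j·sin(49.3°)) = 13.89 + j16.15 V
  V3 = 6.67·(cos(90.0°) + j·sin(90.0°)) = 0 + j6.67 V
  V4 = 8.23·(cos(-54.3°) + j·sin(-54.3°)) = 4.803 - j6.683 V
Step 2 — Sum components: V_total = 23.61 + j5.189 V.
Step 3 — Convert to polar: |V_total| = 24.17 V, ∠V_total = 12.4°.

V_total = 24.17∠12.4° V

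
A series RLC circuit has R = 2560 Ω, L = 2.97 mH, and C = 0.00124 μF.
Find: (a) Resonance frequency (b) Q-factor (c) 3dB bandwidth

Step 1 — Resonance: ω₀ = 1/√(LC) = 1/√(0.00297·1.24e-09) = 5.211e+05 rad/s.
Step 2 — f₀ = ω₀/(2π) = 8.293e+04 Hz.
Step 3 — Series Q: Q = ω₀L/R = 5.211e+05·0.00297/2560 = 0.6045.
Step 4 — Bandwidth: Δω = ω₀/Q = 8.62e+05 rad/s; BW = Δω/(2π) = 1.372e+05 Hz.

(a) f₀ = 8.293e+04 Hz  (b) Q = 0.6045  (c) BW = 1.372e+05 Hz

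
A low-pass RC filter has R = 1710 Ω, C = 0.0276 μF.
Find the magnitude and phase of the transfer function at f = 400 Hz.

Step 1 — Angular frequency: ω = 2π·400 = 2513 rad/s.
Step 2 — Transfer function: H(jω) = 1/(1 + jωRC).
Step 3 — Denominator: 1 + jωRC = 1 + j·2513·1710·2.76e-08 = 1 + j0.1186.
Step 4 — H = 0.9861 - j0.117.
Step 5 — Magnitude: |H| = 0.993 (-0.1 dB); phase: φ = -6.8°.

|H| = 0.993 (-0.1 dB), φ = -6.8°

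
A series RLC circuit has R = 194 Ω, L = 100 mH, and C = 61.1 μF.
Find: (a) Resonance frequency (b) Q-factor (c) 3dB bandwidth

Step 1 — Resonance: ω₀ = 1/√(LC) = 1/√(0.1·6.11e-05) = 404.6 rad/s.
Step 2 — f₀ = ω₀/(2π) = 64.39 Hz.
Step 3 — Series Q: Q = ω₀L/R = 404.6·0.1/194 = 0.2085.
Step 4 — Bandwidth: Δω = ω₀/Q = 1940 rad/s; BW = Δω/(2π) = 308.8 Hz.

(a) f₀ = 64.39 Hz  (b) Q = 0.2085  (c) BW = 308.8 Hz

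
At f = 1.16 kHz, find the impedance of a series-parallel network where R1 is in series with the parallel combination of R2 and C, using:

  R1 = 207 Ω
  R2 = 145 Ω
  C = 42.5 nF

Step 1 — Angular frequency: ω = 2π·f = 2π·1160 = 7288 rad/s.
Step 2 — Component impedances:
  R1: Z = R = 207 Ω
  R2: Z = R = 145 Ω
  C: Z = 1/(jωC) = -j/(ω·C) = 0 - j3228 Ω
Step 3 — Parallel branch: R2 || C = 1/(1/R2 + 1/C) = 144.7 - j6.5 Ω.
Step 4 — Series with R1: Z_total = R1 + (R2 || C) = 351.7 - j6.5 Ω = 351.8∠-1.1° Ω.

Z = 351.7 - j6.5 Ω = 351.8∠-1.1° Ω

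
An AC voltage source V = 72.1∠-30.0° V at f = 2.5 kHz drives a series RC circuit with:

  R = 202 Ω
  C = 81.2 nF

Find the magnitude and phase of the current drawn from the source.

Step 1 — Angular frequency: ω = 2π·f = 2π·2500 = 1.571e+04 rad/s.
Step 2 — Component impedances:
  R: Z = R = 202 Ω
  C: Z = 1/(jωC) = -j/(ω·C) = 0 - j784 Ω
Step 3 — Series combination: Z_total = R + C = 202 - j784 Ω = 809.6∠-75.6° Ω.
Step 4 — Source phasor: V = 72.1∠-30.0° V = 62.44 - j36.05 V.
Step 5 — Ohm's law: I = V / Z_total = (62.44 - j36.05) / (202 - j784) = 0.06236 + j0.06357 A.
Step 6 — Convert to polar: |I| = 0.08905 A, ∠I = 45.6°.

I = 0.08905∠45.6° A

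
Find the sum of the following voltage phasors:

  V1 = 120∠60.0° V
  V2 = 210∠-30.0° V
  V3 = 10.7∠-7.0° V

Step 1 — Convert each phasor to rectangular form:
  V1 = 120·(cos(60.0°) + j·sin(60.0°)) = 60 + j103.9 V
  V2 = 210·(cos(-30.0°) + j·sin(-30.0°)) = 181.9 - j105 V
  V3 = 10.7·(cos(-7.0°) + j·sin(-7.0°)) = 10.62 - j1.304 V
Step 2 — Sum components: V_total = 252.5 - j2.381 V.
Step 3 — Convert to polar: |V_total| = 252.5 V, ∠V_total = -0.5°.

V_total = 252.5∠-0.5° V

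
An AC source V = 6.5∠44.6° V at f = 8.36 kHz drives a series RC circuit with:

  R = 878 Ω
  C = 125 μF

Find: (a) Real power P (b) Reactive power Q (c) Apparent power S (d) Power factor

Step 1 — Angular frequency: ω = 2π·f = 2π·8360 = 5.253e+04 rad/s.
Step 2 — Component impedances:
  R: Z = R = 878 Ω
  C: Z = 1/(jωC) = -j/(ω·C) = 0 - j0.1523 Ω
Step 3 — Series combination: Z_total = R + C = 878 - j0.1523 Ω = 878∠-0.0° Ω.
Step 4 — Source phasor: V = 6.5∠44.6° V = 4.628 + j4.564 V.
Step 5 — Current: I = V / Z = 0.00527 + j0.005199 A = 0.007403∠44.6° A.
Step 6 — Complex power: S = V·I* = 0.04812 - j8.347e-06 VA.
Step 7 — Real power: P = Re(S) = 0.04812 W.
Step 8 — Reactive power: Q = Im(S) = -8.347e-06 VAR.
Step 9 — Apparent power: |S| = 0.04812 VA.
Step 10 — Power factor: PF = P/|S| = 1 (leading).

(a) P = 0.04812 W  (b) Q = -8.347e-06 VAR  (c) S = 0.04812 VA  (d) PF = 1 (leading)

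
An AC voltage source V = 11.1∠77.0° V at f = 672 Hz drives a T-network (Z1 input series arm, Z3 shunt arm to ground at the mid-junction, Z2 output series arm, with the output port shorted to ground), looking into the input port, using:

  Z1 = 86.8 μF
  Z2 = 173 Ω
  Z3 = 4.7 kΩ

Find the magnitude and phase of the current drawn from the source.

Step 1 — Angular frequency: ω = 2π·f = 2π·672 = 4222 rad/s.
Step 2 — Component impedances:
  Z1: Z = 1/(jωC) = -j/(ω·C) = 0 - j2.729 Ω
  Z2: Z = R = 173 Ω
  Z3: Z = R = 4700 Ω
Step 3 — With the output port shorted to ground, the output series arm Z2 runs from the junction to ground; the shunt arm Z3 also runs from the junction to ground. They appear in parallel: Z3 || Z2 = 166.9 Ω.
Step 4 — Series with input arm Z1: Z_in = Z1 + (Z3 || Z2) = 166.9 - j2.729 Ω = 166.9∠-0.9° Ω.
Step 5 — Source phasor: V = 11.1∠77.0° V = 2.497 + j10.82 V.
Step 6 — Ohm's law: I = V / Z_total = (2.497 + j10.82) / (166.9 - j2.729) = 0.0139 + j0.06505 A.
Step 7 — Convert to polar: |I| = 0.06651 A, ∠I = 77.9°.

I = 0.06651∠77.9° A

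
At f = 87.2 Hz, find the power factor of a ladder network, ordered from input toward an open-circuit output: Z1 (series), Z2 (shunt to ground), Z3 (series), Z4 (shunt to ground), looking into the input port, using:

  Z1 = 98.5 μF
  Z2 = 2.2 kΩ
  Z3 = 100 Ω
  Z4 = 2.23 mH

Step 1 — Angular frequency: ω = 2π·f = 2π·87.2 = 547.9 rad/s.
Step 2 — Component impedances:
  Z1: Z = 1/(jωC) = -j/(ω·C) = 0 - j18.53 Ω
  Z2: Z = R = 2200 Ω
  Z3: Z = R = 100 Ω
  Z4: Z = jωL = j·547.9·0.00223 = 0 + j1.222 Ω
Step 3 — Ladder network (open output): work backward from the far end, alternating series and parallel combinations. Z_in = 95.65 - j17.41 Ω = 97.22∠-10.3° Ω.
Step 4 — Power factor: PF = cos(φ) = Re(Z)/|Z| = 95.653/97.225 = 0.9838.
Step 5 — Type: Im(Z) = -17.41 ⇒ leading (phase φ = -10.3°).

PF = 0.9838 (leading, φ = -10.3°)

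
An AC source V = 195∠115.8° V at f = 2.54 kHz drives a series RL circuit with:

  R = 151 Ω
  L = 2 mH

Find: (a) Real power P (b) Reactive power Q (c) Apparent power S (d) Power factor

Step 1 — Angular frequency: ω = 2π·f = 2π·2540 = 1.596e+04 rad/s.
Step 2 — Component impedances:
  R: Z = R = 151 Ω
  L: Z = jωL = j·1.596e+04·0.002 = 0 + j31.92 Ω
Step 3 — Series combination: Z_total = R + L = 151 + j31.92 Ω = 154.3∠11.9° Ω.
Step 4 — Source phasor: V = 195∠115.8° V = -84.87 + j175.6 V.
Step 5 — Current: I = V / Z = -0.3028 + j1.227 A = 1.263∠103.9° A.
Step 6 — Complex power: S = V·I* = 241.1 + j50.95 VA.
Step 7 — Real power: P = Re(S) = 241.1 W.
Step 8 — Reactive power: Q = Im(S) = 50.95 VAR.
Step 9 — Apparent power: |S| = 246.4 VA.
Step 10 — Power factor: PF = P/|S| = 0.9784 (lagging).

(a) P = 241.1 W  (b) Q = 50.95 VAR  (c) S = 246.4 VA  (d) PF = 0.9784 (lagging)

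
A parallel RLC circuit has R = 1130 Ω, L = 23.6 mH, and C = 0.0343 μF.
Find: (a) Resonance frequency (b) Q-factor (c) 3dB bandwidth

Step 1 — Resonance: ω₀ = 1/√(LC) = 1/√(0.0236·3.43e-08) = 3.515e+04 rad/s.
Step 2 — f₀ = ω₀/(2π) = 5594 Hz.
Step 3 — Parallel Q: Q = R/(ω₀L) = 1130/(3.515e+04·0.0236) = 1.362.
Step 4 — Bandwidth: Δω = ω₀/Q = 2.58e+04 rad/s; BW = Δω/(2π) = 4106 Hz.

(a) f₀ = 5594 Hz  (b) Q = 1.362  (c) BW = 4106 Hz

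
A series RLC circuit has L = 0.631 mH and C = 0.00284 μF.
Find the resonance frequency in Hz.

Step 1 — Resonance condition Im(Z)=0 gives ω₀ = 1/√(LC).
Step 2 — ω₀ = 1/√(0.000631·2.84e-09) = 7.47e+05 rad/s.
Step 3 — f₀ = ω₀/(2π) = 1.189e+05 Hz.

f₀ = 1.189e+05 Hz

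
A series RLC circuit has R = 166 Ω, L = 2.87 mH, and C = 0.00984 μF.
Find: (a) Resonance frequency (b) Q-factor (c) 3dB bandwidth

Step 1 — Resonance condition Im(Z)=0 gives ω₀ = 1/√(LC).
Step 2 — ω₀ = 1/√(0.00287·9.84e-09) = 1.882e+05 rad/s.
Step 3 — f₀ = ω₀/(2π) = 2.995e+04 Hz.
Step 4 — Series Q: Q = ω₀L/R = 1.882e+05·0.00287/166 = 3.253.
Step 5 — 3dB bandwidth: Δω = ω₀/Q = 5.784e+04 rad/s; BW = Δω/(2π) = 9205 Hz.

(a) f₀ = 2.995e+04 Hz  (b) Q = 3.253  (c) BW = 9205 Hz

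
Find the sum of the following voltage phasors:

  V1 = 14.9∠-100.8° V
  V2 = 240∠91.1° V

Step 1 — Convert each phasor to rectangular form:
  V1 = 14.9·(cos(-100.8°) + j·sin(-100.8°)) = -2.792 - j14.64 V
  V2 = 240·(cos(91.1°) + j·sin(91.1°)) = -4.607 + j240 V
Step 2 — Sum components: V_total = -7.399 + j225.3 V.
Step 3 — Convert to polar: |V_total| = 225.4 V, ∠V_total = 91.9°.

V_total = 225.4∠91.9° V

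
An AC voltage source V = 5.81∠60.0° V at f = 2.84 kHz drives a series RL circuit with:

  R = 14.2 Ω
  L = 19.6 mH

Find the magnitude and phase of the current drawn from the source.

Step 1 — Angular frequency: ω = 2π·f = 2π·2840 = 1.784e+04 rad/s.
Step 2 — Component impedances:
  R: Z = R = 14.2 Ω
  L: Z = jωL = j·1.784e+04·0.0196 = 0 + j349.7 Ω
Step 3 — Series combination: Z_total = R + L = 14.2 + j349.7 Ω = 350∠87.7° Ω.
Step 4 — Source phasor: V = 5.81∠60.0° V = 2.905 + j5.032 V.
Step 5 — Ohm's law: I = V / Z_total = (2.905 + j5.032) / (14.2 + j349.7) = 0.0147 - j0.007709 A.
Step 6 — Convert to polar: |I| = 0.0166 A, ∠I = -27.7°.

I = 0.0166∠-27.7° A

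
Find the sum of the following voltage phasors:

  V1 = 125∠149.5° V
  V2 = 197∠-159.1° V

Step 1 — Convert each phasor to rectangular form:
  V1 = 125·(cos(149.5°) + j·sin(149.5°)) = -107.7 + j63.44 V
  V2 = 197·(cos(-159.1°) + j·sin(-159.1°)) = -184 - j70.28 V
Step 2 — Sum components: V_total = -291.7 - j6.835 V.
Step 3 — Convert to polar: |V_total| = 291.8 V, ∠V_total = -178.7°.

V_total = 291.8∠-178.7° V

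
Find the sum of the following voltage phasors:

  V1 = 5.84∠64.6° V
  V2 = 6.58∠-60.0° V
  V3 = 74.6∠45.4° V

Step 1 — Convert each phasor to rectangular form:
  V1 = 5.84·(cos(64.6°) + j·sin(64.6°)) = 2.505 + j5.275 V
  V2 = 6.58·(cos(-60.0°) + j·sin(-60.0°)) = 3.29 - j5.698 V
  V3 = 74.6·(cos(45.4°) + j·sin(45.4°)) = 52.38 + j53.12 V
Step 2 — Sum components: V_total = 58.18 + j52.69 V.
Step 3 — Convert to polar: |V_total| = 78.49 V, ∠V_total = 42.2°.

V_total = 78.49∠42.2° V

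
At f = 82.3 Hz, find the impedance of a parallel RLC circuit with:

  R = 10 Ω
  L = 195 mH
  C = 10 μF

Step 1 — Angular frequency: ω = 2π·f = 2π·82.3 = 517.1 rad/s.
Step 2 — Component impedances:
  R: Z = R = 10 Ω
  L: Z = jωL = j·517.1·0.195 = 0 + j100.8 Ω
  C: Z = 1/(jωC) = -j/(ω·C) = 0 - j193.4 Ω
Step 3 — Parallel combination: 1/Z_total = 1/R + 1/L + 1/C; Z_total = 9.978 + j0.4735 Ω = 9.989∠2.7° Ω.

Z = 9.978 + j0.4735 Ω = 9.989∠2.7° Ω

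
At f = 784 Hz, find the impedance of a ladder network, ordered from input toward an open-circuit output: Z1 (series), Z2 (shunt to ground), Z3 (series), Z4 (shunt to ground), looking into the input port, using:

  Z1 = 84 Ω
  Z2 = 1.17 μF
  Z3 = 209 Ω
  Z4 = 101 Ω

Step 1 — Angular frequency: ω = 2π·f = 2π·784 = 4926 rad/s.
Step 2 — Component impedances:
  Z1: Z = R = 84 Ω
  Z2: Z = 1/(jωC) = -j/(ω·C) = 0 - j173.5 Ω
  Z3: Z = R = 209 Ω
  Z4: Z = R = 101 Ω
Step 3 — Ladder network (open output): work backward from the far end, alternating series and parallel combinations. Z_in = 157.9 - j132.1 Ω = 205.9∠-39.9° Ω.

Z = 157.9 - j132.1 Ω = 205.9∠-39.9° Ω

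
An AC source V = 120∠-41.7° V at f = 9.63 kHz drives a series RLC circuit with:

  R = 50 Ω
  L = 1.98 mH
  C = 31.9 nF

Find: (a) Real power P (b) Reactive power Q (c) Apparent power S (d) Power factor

Step 1 — Angular frequency: ω = 2π·f = 2π·9630 = 6.051e+04 rad/s.
Step 2 — Component impedances:
  R: Z = R = 50 Ω
  L: Z = jωL = j·6.051e+04·0.00198 = 0 + j119.8 Ω
  C: Z = 1/(jωC) = -j/(ω·C) = 0 - j518.1 Ω
Step 3 — Series combination: Z_total = R + L + C = 50 - j398.3 Ω = 401.4∠-82.8° Ω.
Step 4 — Source phasor: V = 120∠-41.7° V = 89.6 - j79.83 V.
Step 5 — Current: I = V / Z = 0.2251 + j0.1967 A = 0.2989∠41.1° A.
Step 6 — Complex power: S = V·I* = 4.468 - j35.59 VA.
Step 7 — Real power: P = Re(S) = 4.468 W.
Step 8 — Reactive power: Q = Im(S) = -35.59 VAR.
Step 9 — Apparent power: |S| = 35.87 VA.
Step 10 — Power factor: PF = P/|S| = 0.1246 (leading).

(a) P = 4.468 W  (b) Q = -35.59 VAR  (c) S = 35.87 VA  (d) PF = 0.1246 (leading)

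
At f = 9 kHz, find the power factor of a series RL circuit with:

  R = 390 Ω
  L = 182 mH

Step 1 — Angular frequency: ω = 2π·f = 2π·9000 = 5.655e+04 rad/s.
Step 2 — Component impedances:
  R: Z = R = 390 Ω
  L: Z = jωL = j·5.655e+04·0.182 = 0 + j1.029e+04 Ω
Step 3 — Series combination: Z_total = R + L = 390 + j1.029e+04 Ω = 1.03e+04∠87.8° Ω.
Step 4 — Power factor: PF = cos(φ) = Re(Z)/|Z| = 390/10299 = 0.03787.
Step 5 — Type: Im(Z) = 1.029e+04 ⇒ lagging (phase φ = 87.8°).

PF = 0.03787 (lagging, φ = 87.8°)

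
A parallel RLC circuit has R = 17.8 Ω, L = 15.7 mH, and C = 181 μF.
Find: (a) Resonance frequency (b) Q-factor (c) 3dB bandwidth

Step 1 — Resonance: ω₀ = 1/√(LC) = 1/√(0.0157·0.000181) = 593.2 rad/s.
Step 2 — f₀ = ω₀/(2π) = 94.41 Hz.
Step 3 — Parallel Q: Q = R/(ω₀L) = 17.8/(593.2·0.0157) = 1.911.
Step 4 — Bandwidth: Δω = ω₀/Q = 310.4 rad/s; BW = Δω/(2π) = 49.4 Hz.

(a) f₀ = 94.41 Hz  (b) Q = 1.911  (c) BW = 49.4 Hz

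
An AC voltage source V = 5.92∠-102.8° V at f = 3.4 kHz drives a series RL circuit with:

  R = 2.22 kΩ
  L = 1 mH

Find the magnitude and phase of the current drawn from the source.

Step 1 — Angular frequency: ω = 2π·f = 2π·3400 = 2.136e+04 rad/s.
Step 2 — Component impedances:
  R: Z = R = 2220 Ω
  L: Z = jωL = j·2.136e+04·0.001 = 0 + j21.36 Ω
Step 3 — Series combination: Z_total = R + L = 2220 + j21.36 Ω = 2220∠0.6° Ω.
Step 4 — Source phasor: V = 5.92∠-102.8° V = -1.312 - j5.773 V.
Step 5 — Ohm's law: I = V / Z_total = (-1.312 - j5.773) / (2220 + j21.36) = -0.0006158 - j0.002594 A.
Step 6 — Convert to polar: |I| = 0.002667 A, ∠I = -103.4°.

I = 0.002667∠-103.4° A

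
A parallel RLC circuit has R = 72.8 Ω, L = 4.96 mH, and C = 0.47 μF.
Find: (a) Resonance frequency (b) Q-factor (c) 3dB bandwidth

Step 1 — Resonance: ω₀ = 1/√(LC) = 1/√(0.00496·4.7e-07) = 2.071e+04 rad/s.
Step 2 — f₀ = ω₀/(2π) = 3296 Hz.
Step 3 — Parallel Q: Q = R/(ω₀L) = 72.8/(2.071e+04·0.00496) = 0.7087.
Step 4 — Bandwidth: Δω = ω₀/Q = 2.923e+04 rad/s; BW = Δω/(2π) = 4651 Hz.

(a) f₀ = 3296 Hz  (b) Q = 0.7087  (c) BW = 4651 Hz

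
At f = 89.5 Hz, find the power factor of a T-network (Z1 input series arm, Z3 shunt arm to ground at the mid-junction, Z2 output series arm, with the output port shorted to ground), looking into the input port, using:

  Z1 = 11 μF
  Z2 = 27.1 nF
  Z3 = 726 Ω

Step 1 — Angular frequency: ω = 2π·f = 2π·89.5 = 562.3 rad/s.
Step 2 — Component impedances:
  Z1: Z = 1/(jωC) = -j/(ω·C) = 0 - j161.7 Ω
  Z2: Z = 1/(jωC) = -j/(ω·C) = 0 - j6.562e+04 Ω
  Z3: Z = R = 726 Ω
Step 3 — With the output port shorted to ground, the output series arm Z2 runs from the junction to ground; the shunt arm Z3 also runs from the junction to ground. They appear in parallel: Z3 || Z2 = 725.9 - j8.031 Ω.
Step 4 — Series with input arm Z1: Z_in = Z1 + (Z3 || Z2) = 725.9 - j169.7 Ω = 745.5∠-13.2° Ω.
Step 5 — Power factor: PF = cos(φ) = Re(Z)/|Z| = 725.9/745.5 = 0.9737.
Step 6 — Type: Im(Z) = -169.7 ⇒ leading (phase φ = -13.2°).

PF = 0.9737 (leading, φ = -13.2°)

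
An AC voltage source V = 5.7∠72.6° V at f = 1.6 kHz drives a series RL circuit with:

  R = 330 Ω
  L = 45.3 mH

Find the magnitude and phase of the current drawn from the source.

Step 1 — Angular frequency: ω = 2π·f = 2π·1600 = 1.005e+04 rad/s.
Step 2 — Component impedances:
  R: Z = R = 330 Ω
  L: Z = jωL = j·1.005e+04·0.0453 = 0 + j455.4 Ω
Step 3 — Series combination: Z_total = R + L = 330 + j455.4 Ω = 562.4∠54.1° Ω.
Step 4 — Source phasor: V = 5.7∠72.6° V = 1.705 + j5.439 V.
Step 5 — Ohm's law: I = V / Z_total = (1.705 + j5.439) / (330 + j455.4) = 0.00961 + j0.003221 A.
Step 6 — Convert to polar: |I| = 0.01014 A, ∠I = 18.5°.

I = 0.01014∠18.5° A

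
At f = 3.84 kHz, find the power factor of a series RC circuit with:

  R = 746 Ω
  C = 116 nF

Step 1 — Angular frequency: ω = 2π·f = 2π·3840 = 2.413e+04 rad/s.
Step 2 — Component impedances:
  R: Z = R = 746 Ω
  C: Z = 1/(jωC) = -j/(ω·C) = 0 - j357.3 Ω
Step 3 — Series combination: Z_total = R + C = 746 - j357.3 Ω = 827.2∠-25.6° Ω.
Step 4 — Power factor: PF = cos(φ) = Re(Z)/|Z| = 746/827.15 = 0.9019.
Step 5 — Type: Im(Z) = -357.3 ⇒ leading (phase φ = -25.6°).

PF = 0.9019 (leading, φ = -25.6°)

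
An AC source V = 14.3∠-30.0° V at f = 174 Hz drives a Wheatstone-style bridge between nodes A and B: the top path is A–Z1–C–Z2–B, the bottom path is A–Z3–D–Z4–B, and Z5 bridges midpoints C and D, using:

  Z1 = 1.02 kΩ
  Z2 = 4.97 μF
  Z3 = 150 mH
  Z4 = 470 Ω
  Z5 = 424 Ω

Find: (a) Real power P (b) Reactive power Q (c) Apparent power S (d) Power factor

Step 1 — Angular frequency: ω = 2π·f = 2π·174 = 1093 rad/s.
Step 2 — Component impedances:
  Z1: Z = R = 1020 Ω
  Z2: Z = 1/(jωC) = -j/(ω·C) = 0 - j184 Ω
  Z3: Z = jωL = j·1093·0.15 = 0 + j164 Ω
  Z4: Z = R = 470 Ω
  Z5: Z = R = 424 Ω
Step 3 — Bridge requires nodal analysis (the Z5 bridge couples midpoints C and D, so the two paths cannot be reduced to a simple series/parallel combination). Setting node B to ground and injecting 1 A at node A, the 3-node admittance system at A, C, D solves to V_A = Z_AB = 224 + j44.97 Ω = 228.5∠11.4° Ω.
Step 4 — Source phasor: V = 14.3∠-30.0° V = 12.38 - j7.15 V.
Step 5 — Current: I = V / Z = 0.04698 - j0.04135 A = 0.06259∠-41.4° A.
Step 6 — Complex power: S = V·I* = 0.8775 + j0.1762 VA.
Step 7 — Real power: P = Re(S) = 0.8775 W.
Step 8 — Reactive power: Q = Im(S) = 0.1762 VAR.
Step 9 — Apparent power: |S| = 0.895 VA.
Step 10 — Power factor: PF = P/|S| = 0.9804 (lagging).

(a) P = 0.8775 W  (b) Q = 0.1762 VAR  (c) S = 0.895 VA  (d) PF = 0.9804 (lagging)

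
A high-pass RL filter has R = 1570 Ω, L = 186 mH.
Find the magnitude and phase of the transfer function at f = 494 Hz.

Step 1 — Angular frequency: ω = 2π·494 = 3104 rad/s.
Step 2 — Transfer function: H(jω) = jωL/(R + jωL).
Step 3 — Numerator jωL = j·577.3; denominator R + jωL = 1570 + j577.3.
Step 4 — H = 0.1191 + j0.3239.
Step 5 — Magnitude: |H| = 0.3451 (-9.2 dB); phase: φ = 69.8°.

|H| = 0.3451 (-9.2 dB), φ = 69.8°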